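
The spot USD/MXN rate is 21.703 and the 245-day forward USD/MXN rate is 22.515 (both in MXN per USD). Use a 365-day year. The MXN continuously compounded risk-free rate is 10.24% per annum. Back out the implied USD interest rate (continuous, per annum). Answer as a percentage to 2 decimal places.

4.77%

F = S·e^((r_MXN − r_USD)T) ⇒ r_USD = r_MXN − ln(F/S)/T
ln(22.515/21.703) = 0.036731; /(245/365) = 0.054722
r_USD = 0.1024 − 0.054722 = 0.047678
r_USD = 4.77%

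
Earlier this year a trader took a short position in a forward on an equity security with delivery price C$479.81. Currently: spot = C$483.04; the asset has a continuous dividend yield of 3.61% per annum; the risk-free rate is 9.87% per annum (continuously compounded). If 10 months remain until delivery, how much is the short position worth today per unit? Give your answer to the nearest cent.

Current fair forward for the remaining 10 months: F = S·e^((r − q)·T), (r − q) = 0.0987 − 0.0361 = 0.0626
F = 483.04 · e^(0.0626 × 10/12) = 483.04 × 1.053551 = 508.9073
Value of long forward = (F − K)·e^(−rT) = (508.9073 − 479.81) · e^(−0.0987·10/12)
= 29.0973 × 0.921042 = 26.80
Short position value = −(long value) = -C$26.80

-C$26.80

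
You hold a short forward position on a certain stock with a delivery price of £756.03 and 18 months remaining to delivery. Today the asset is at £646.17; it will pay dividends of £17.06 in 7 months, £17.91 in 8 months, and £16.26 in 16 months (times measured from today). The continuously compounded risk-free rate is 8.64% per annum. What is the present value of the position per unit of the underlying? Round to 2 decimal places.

PV(remaining dividends) I = 17.06·e^(−0.0864·7/12) + 17.91·e^(−0.0864·8/12) + 16.26·e^(−0.0864·16/12) = 47.6197
Current forward F = (S − I)·e^(rT) = (646.17 − 47.6197)·e^(0.0864·18/12) = 598.5503 × 1.138373 = 681.3735
Value (long) = (F − K)·e^(−rT) = (681.3735 − 756.03) × 0.878447 = -65.5818
Short position value = −(long value) = £65.58

£65.58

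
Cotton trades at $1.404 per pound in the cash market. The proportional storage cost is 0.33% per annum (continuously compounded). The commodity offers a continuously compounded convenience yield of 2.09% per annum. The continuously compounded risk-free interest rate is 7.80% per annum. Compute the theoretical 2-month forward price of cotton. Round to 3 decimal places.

$1.418 per pound

Net carry = r + u − y = 0.0780 + 0.0033 − 0.0209 = 0.0604
F = S·e^((r+u−y)T) = 1.404 · e^(0.0604 × 2/12) = 1.404 · e^0.010067
= 1.404 × 1.010118 = $1.418 per pound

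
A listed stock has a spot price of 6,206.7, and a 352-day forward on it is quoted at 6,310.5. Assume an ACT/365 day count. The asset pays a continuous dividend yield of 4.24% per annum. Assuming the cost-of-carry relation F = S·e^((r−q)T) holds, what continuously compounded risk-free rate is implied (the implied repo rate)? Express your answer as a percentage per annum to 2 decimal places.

From F = S·e^((r−q)T): (r − q) = ln(F/S)/T
ln(6310.5/6206.7) = ln(1.016724) = 0.016586
(r − q) = 0.016586 / (352/365) = 0.017199
r = ln(F/S)/T + q = 0.017199 + 0.0424 = 0.059599
r = 5.96%

5.96%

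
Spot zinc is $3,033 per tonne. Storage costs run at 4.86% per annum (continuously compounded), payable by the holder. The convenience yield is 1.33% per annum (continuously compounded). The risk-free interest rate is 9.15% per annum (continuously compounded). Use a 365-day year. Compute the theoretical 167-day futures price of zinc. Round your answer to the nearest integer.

$3,214 per tonne

Net carry = r + u − y = 0.0915 + 0.0486 − 0.0133 = 0.1268
F = S·e^((r+u−y)T) = 3033 · e^(0.1268 × 167/365) = 3033 · e^0.058015
= 3033 × 1.059731 = $3,214 per tonne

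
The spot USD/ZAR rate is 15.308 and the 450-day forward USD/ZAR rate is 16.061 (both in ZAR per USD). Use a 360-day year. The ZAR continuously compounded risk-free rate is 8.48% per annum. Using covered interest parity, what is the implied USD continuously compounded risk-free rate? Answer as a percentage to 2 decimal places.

F = S·e^((r_ZAR − r_USD)T) ⇒ r_USD = r_ZAR − ln(F/S)/T
ln(16.061/15.308) = 0.048018; /(450/360) = 0.038414
r_USD = 0.0848 − 0.038414 = 0.046386
r_USD = 4.64%

4.64%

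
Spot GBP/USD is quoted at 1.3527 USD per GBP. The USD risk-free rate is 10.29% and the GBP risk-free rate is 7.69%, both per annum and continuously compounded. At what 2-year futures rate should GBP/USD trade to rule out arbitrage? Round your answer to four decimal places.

F = S·e^((r_USD − r_GBP)T) = 1.3527 · e^((0.1029 − 0.0769) × 2)
= 1.3527 · e^0.052000 = 1.3527 × 1.053376
F = 1.4249 USD per GBP

1.4249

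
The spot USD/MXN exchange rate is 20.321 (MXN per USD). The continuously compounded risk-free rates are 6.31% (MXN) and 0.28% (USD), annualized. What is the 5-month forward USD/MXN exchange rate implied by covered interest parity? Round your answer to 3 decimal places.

F = S·e^((r_MXN − r_USD)T) = 20.321 · e^((0.0631 − 0.0028) × 5/12)
= 20.321 · e^0.025125 = 20.321 × 1.025443
F = 20.838 MXN per USD

20.838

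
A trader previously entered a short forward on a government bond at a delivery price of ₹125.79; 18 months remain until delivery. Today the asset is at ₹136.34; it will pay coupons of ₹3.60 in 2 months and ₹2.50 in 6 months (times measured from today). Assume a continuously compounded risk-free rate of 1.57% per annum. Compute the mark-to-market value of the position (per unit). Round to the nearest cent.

PV(remaining coupons) I = 3.60·e^(−0.0157·2/12) + 2.50·e^(−0.0157·6/12) = 6.0710
Current forward F = (S − I)·e^(rT) = (136.34 − 6.0710)·e^(0.0157·18/12) = 130.2690 × 1.023829 = 133.3732
Value (long) = (F − K)·e^(−rT) = (133.3732 − 125.79) × 0.976725 = 7.4067
Short position value = −(long value) = -₹7.41

-₹7.41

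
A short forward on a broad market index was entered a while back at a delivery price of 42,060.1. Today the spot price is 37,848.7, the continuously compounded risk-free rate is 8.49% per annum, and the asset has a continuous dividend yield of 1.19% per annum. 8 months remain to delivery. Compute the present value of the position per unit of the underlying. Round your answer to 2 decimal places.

2195.99

Current fair forward for the remaining 8 months: F = S·e^((r − q)·T), (r − q) = 0.0849 − 0.0119 = 0.0730
F = 37848.7 · e^(0.0730 × 8/12) = 37848.7 × 1.04987034 = 39736.2275
Value of long forward = (F − K)·e^(−rT) = (39736.2275 − 42060.1) · e^(−0.0849·8/12)
= -2323.8725 × 0.94497198 = -2195.99
Short position value = −(long value) = 2195.99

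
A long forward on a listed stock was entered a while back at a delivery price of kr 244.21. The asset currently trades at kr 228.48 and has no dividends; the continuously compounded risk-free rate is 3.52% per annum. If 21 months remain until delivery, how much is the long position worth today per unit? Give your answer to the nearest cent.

Current fair forward for the remaining 21 months: F = S·e^(r·T), r = 0.0352
F = 228.48 · e^(0.0352 × 21/12) = 228.48 × 1.063537 = 242.9969
Value of long forward = (F − K)·e^(−rT) = (242.9969 − 244.21) · e^(−0.0352·21/12)
= -1.2131 × 0.940259 = -1.14

-kr 1.14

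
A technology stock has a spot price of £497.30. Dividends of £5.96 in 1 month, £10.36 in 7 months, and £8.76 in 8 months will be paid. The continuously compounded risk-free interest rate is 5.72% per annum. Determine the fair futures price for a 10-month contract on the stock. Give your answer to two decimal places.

£496.00

PV(dividends) I = 5.96·e^(−0.0572·1/12) + 10.36·e^(−0.0572·7/12) + 8.76·e^(−0.0572·8/12)
I = 5.9317 + 10.0200 + 8.4322 = 24.3839
F = (S − I)·e^(rT) = (497.30 − 24.3839) · e^(0.0572·10/12)
= 472.9161 · e^0.047667 = 472.9161 × 1.048821 = £496.00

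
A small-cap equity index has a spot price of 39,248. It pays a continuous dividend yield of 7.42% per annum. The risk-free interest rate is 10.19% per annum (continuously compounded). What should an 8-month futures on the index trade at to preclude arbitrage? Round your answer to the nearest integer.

F = S·e^((r − q)T) = 39248 · e^((0.1019 − 0.0742) × 8/12)
= 39248 · e^0.018467 = 39248 × 1.018639
F = 39,980

39,980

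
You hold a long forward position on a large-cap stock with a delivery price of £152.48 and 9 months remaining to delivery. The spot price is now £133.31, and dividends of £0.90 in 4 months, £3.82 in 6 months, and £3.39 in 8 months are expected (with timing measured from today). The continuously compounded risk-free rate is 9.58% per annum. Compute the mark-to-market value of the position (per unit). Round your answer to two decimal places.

-£16.29

PV(remaining dividends) I = 0.90·e^(−0.0958·4/12) + 3.82·e^(−0.0958·6/12) + 3.39·e^(−0.0958·8/12) = 7.6933
Current forward F = (S − I)·e^(rT) = (133.31 − 7.6933)·e^(0.0958·9/12) = 125.6167 × 1.074494 = 134.9744
Value (long) = (F − K)·e^(−rT) = (134.9744 − 152.48) × 0.930670 = -16.2919
Value = -£16.29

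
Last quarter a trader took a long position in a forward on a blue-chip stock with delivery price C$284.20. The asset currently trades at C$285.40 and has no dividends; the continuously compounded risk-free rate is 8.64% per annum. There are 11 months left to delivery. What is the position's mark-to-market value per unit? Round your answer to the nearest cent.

Current fair forward for the remaining 11 months: F = S·e^(r·T), r = 0.0864
F = 285.40 · e^(0.0864 × 11/12) = 285.40 × 1.082421 = 308.9230
Value of long forward = (F − K)·e^(−rT) = (308.9230 − 284.20) · e^(−0.0864·11/12)
= 24.7230 × 0.923855 = 22.84

C$22.84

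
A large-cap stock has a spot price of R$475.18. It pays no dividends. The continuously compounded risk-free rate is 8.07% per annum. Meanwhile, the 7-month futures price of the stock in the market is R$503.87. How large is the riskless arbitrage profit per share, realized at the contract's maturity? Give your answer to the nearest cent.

R$5.79 per share

Fair futures: F* = S·e^(carry·T), with carry = r = 0.0807
F* = 475.18 · e^(0.0807 × 7/12) = 475.18 · e^0.047075 = 475.18 × 1.048201 = R$498.0842
Market R$503.87 > fair R$498.0842: forward overpriced → cash-and-carry (buy spot, short the forward).
At maturity, profit = |F_mkt − F*| = |503.87 − 498.0842| = R$5.79 per share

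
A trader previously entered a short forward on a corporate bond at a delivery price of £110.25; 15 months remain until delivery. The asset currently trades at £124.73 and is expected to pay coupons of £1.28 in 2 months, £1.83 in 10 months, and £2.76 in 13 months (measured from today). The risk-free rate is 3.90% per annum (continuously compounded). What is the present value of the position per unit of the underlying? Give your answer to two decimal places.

-£14.04

PV(remaining coupons) I = 1.28·e^(−0.0390·2/12) + 1.83·e^(−0.0390·10/12) + 2.76·e^(−0.0390·13/12) = 5.6890
Current forward F = (S − I)·e^(rT) = (124.73 − 5.6890)·e^(0.0390·15/12) = 119.0410 × 1.049958 = 124.9881
Value (long) = (F − K)·e^(−rT) = (124.9881 − 110.25) × 0.952419 = 14.0368
Short position value = −(long value) = -£14.04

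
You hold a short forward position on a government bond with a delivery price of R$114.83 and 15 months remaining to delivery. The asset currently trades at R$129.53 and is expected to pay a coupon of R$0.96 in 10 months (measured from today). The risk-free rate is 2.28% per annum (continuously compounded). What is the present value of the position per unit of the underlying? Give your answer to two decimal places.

-R$16.98

PV(remaining coupons) I = 0.96·e^(−0.0228·10/12) = 0.9419
Current forward F = (S − I)·e^(rT) = (129.53 − 0.9419)·e^(0.0228·15/12) = 128.5881 × 1.028910 = 132.3056
Value (long) = (F − K)·e^(−rT) = (132.3056 − 114.83) × 0.971902 = 16.9846
Short position value = −(long value) = -R$16.98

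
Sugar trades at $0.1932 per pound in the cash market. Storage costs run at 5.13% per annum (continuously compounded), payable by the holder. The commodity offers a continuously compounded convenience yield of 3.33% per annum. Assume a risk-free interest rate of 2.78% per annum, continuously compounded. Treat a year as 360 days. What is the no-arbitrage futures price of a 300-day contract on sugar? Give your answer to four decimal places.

Net carry = r + u − y = 0.0278 + 0.0513 − 0.0333 = 0.0458
F = S·e^((r+u−y)T) = 0.1932 · e^(0.0458 × 300/360) = 0.1932 · e^0.038167
= 0.1932 × 1.038905 = $0.2007 per pound

$0.2007 per pound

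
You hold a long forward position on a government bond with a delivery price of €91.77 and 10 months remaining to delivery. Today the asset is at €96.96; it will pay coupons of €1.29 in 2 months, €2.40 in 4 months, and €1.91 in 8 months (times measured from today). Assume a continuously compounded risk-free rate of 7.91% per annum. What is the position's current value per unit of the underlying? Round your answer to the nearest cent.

€5.62

PV(remaining coupons) I = 1.29·e^(−0.0791·2/12) + 2.40·e^(−0.0791·4/12) + 1.91·e^(−0.0791·8/12) = 5.4225
Current forward F = (S − I)·e^(rT) = (96.96 − 5.4225)·e^(0.0791·10/12) = 91.5375 × 1.068138 = 97.7747
Value (long) = (F − K)·e^(−rT) = (97.7747 − 91.77) × 0.936209 = 5.6217
Value = €5.62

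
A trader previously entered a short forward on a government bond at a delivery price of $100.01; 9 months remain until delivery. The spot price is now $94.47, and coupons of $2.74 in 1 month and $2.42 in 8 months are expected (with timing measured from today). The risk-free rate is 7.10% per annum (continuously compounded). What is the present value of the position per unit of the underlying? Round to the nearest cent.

PV(remaining coupons) I = 2.74·e^(−0.0710·1/12) + 2.42·e^(−0.0710·8/12) = 5.0320
Current forward F = (S − I)·e^(rT) = (94.47 − 5.0320)·e^(0.0710·9/12) = 89.4380 × 1.054693 = 94.3296
Value (long) = (F − K)·e^(−rT) = (94.3296 − 100.01) × 0.948143 = -5.3858
Short position value = −(long value) = $5.39

$5.39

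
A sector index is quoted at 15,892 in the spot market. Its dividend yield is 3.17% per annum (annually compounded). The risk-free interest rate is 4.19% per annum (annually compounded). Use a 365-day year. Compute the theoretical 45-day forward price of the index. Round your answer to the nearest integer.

15,911

F = S · (1+r)^T / (1+q)^T
= 15892 × 1.005073 / 1.003855 = 15892 × 1.001213
F = 15,911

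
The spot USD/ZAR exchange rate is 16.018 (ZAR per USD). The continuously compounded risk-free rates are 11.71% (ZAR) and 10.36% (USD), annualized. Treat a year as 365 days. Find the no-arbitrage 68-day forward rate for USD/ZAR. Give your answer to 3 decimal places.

F = S·e^((r_ZAR − r_USD)T) = 16.018 · e^((0.1171 − 0.1036) × 68/365)
= 16.018 · e^0.002515 = 16.018 × 1.002518
F = 16.058 ZAR per USD

16.058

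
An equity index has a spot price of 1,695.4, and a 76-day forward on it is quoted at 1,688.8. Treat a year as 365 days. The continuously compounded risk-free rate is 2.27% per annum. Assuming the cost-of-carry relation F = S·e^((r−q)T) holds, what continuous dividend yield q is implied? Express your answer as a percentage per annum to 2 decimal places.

From F = S·e^((r−q)T): (r − q) = ln(F/S)/T
ln(1688.8/1695.4) = ln(0.996107) = -0.003901
(r − q) = -0.003901 / (76/365) = -0.018735
q = r − ln(F/S)/T = 0.0227 + 0.018735 = 0.041435
q = 4.14%

4.14%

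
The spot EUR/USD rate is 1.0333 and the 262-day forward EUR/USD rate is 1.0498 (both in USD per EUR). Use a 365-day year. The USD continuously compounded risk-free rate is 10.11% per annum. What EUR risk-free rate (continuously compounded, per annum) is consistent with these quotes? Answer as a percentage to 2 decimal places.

F = S·e^((r_USD − r_EUR)T) ⇒ r_EUR = r_USD − ln(F/S)/T
ln(1.0498/1.0333) = 0.015842; /(262/365) = 0.022070
r_EUR = 0.1011 − 0.022070 = 0.079030
r_EUR = 7.90%

7.90%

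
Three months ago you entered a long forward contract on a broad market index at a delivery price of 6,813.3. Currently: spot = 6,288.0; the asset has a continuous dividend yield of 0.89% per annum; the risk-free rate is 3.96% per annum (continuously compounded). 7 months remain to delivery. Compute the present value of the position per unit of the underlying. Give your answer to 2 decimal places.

Current fair forward for the remaining 7 months: F = S·e^((r − q)·T), (r − q) = 0.0396 − 0.0089 = 0.0307
F = 6288.0 · e^(0.0307 × 7/12) = 6288.0 × 1.01806965 = 6401.6220
Value of long forward = (F − K)·e^(−rT) = (6401.6220 − 6813.3) · e^(−0.0396·7/12)
= -411.6780 × 0.97716476 = -402.28

-402.28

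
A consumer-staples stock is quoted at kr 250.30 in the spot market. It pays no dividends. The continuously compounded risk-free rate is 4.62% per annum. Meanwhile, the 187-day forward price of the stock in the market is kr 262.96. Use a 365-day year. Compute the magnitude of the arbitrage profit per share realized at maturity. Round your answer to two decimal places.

kr 6.66 per share

Fair forward: F* = S·e^(carry·T), with carry = r = 0.0462
F* = 250.30 · e^(0.0462 × 187/365) = 250.30 · e^0.023670 = 250.30 × 1.023952 = kr 256.2952
Market kr 262.96 > fair kr 256.2952: forward overpriced → cash-and-carry (buy spot, short the forward).
At maturity, profit = |F_mkt − F*| = |262.96 − 256.2952| = kr 6.66 per share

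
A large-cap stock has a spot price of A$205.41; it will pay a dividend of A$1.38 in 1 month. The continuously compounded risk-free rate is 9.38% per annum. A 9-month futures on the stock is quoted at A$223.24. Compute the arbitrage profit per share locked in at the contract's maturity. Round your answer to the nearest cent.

PV(dividends) I = 1.38·e^(−0.0938·1/12) = 1.3693
Fair futures F* = (S − I)·e^(rT) = (205.41 − 1.3693)·e^0.070350 = 204.0407 × 1.072884 = 218.9120
Market A$223.24 > fair 218.9120: forward overpriced → cash-and-carry (borrow at r, buy the stock and collect the dividends, short the forward).
Profit at T = |F_mkt − F*| = |223.24 − 218.9120| = A$4.33 per share

A$4.33 per share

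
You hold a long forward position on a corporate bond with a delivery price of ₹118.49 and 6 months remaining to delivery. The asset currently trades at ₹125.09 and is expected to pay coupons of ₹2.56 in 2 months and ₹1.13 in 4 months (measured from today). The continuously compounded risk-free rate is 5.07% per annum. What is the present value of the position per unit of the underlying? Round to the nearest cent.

PV(remaining coupons) I = 2.56·e^(−0.0507·2/12) + 1.13·e^(−0.0507·4/12) = 3.6495
Current forward F = (S − I)·e^(rT) = (125.09 − 3.6495)·e^(0.0507·6/12) = 121.4405 × 1.025674 = 124.5584
Value (long) = (F − K)·e^(−rT) = (124.5584 − 118.49) × 0.974969 = 5.9165
Value = ₹5.92

₹5.92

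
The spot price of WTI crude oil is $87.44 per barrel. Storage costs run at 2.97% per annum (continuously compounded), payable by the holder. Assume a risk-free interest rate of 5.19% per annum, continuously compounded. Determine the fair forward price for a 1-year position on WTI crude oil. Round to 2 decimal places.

$94.87 per barrel

Net carry = r + u − y = 0.0519 + 0.0297 − 0.0000 = 0.0816
F = S·e^((r+u−y)T) = 87.44 · e^(0.0816 × 12/12) = 87.44 · e^0.081600
= 87.44 × 1.085022 = $94.87 per barrel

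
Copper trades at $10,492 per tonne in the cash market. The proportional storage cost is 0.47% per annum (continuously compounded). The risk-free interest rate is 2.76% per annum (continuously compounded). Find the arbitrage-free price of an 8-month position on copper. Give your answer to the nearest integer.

$10,720 per tonne

Net carry = r + u − y = 0.0276 + 0.0047 − 0.0000 = 0.0323
F = S·e^((r+u−y)T) = 10492 · e^(0.0323 × 8/12) = 10492 · e^0.021533
= 10492 × 1.021767 = $10,720 per tonne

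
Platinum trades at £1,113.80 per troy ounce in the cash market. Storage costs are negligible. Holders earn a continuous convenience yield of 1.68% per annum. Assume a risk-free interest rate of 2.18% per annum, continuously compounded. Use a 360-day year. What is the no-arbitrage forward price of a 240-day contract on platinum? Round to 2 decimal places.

£1,117.52 per troy ounce

Net carry = r + u − y = 0.0218 + 0.0000 − 0.0168 = 0.0050
F = S·e^((r+u−y)T) = 1113.80 · e^(0.0050 × 240/360) = 1113.80 · e^0.00333333
= 1113.80 × 1.00333889 = £1,117.52 per troy ounce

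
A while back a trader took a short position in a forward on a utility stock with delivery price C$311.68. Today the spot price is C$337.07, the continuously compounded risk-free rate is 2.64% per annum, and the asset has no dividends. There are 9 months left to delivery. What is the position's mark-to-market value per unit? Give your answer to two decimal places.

Current fair forward for the remaining 9 months: F = S·e^(r·T), r = 0.0264
F = 337.07 · e^(0.0264 × 9/12) = 337.07 × 1.019997 = 343.8104
Value of long forward = (F − K)·e^(−rT) = (343.8104 − 311.68) · e^(−0.0264·9/12)
= 32.1304 × 0.980395 = 31.50
Short position value = −(long value) = -C$31.50

-C$31.50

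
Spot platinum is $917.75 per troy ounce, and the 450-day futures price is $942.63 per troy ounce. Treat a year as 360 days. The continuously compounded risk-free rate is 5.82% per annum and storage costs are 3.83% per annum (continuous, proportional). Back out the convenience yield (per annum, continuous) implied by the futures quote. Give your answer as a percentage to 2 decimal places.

F = S·e^((r+u−y)T) ⇒ (r+u−y) = ln(F/S)/T
ln(942.63/917.75) = 0.026749; /T ⇒ 0.021399
y = r + u − ln(F/S)/T = 0.0582 + 0.0383 − 0.021399 = 0.075101
y = 7.51%

7.51%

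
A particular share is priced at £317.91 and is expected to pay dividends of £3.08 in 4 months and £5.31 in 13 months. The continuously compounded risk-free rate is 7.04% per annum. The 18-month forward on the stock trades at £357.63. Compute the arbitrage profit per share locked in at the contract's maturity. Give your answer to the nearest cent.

PV(dividends) I = 3.08·e^(−0.0704·4/12) + 5.31·e^(−0.0704·13/12) = 7.9286
Fair forward F* = (S − I)·e^(rT) = (317.91 − 7.9286)·e^0.105600 = 309.9814 × 1.111377 = 344.5062
Market £357.63 > fair 344.5062: forward overpriced → cash-and-carry (borrow at r, buy the stock and collect the dividends, short the forward).
Profit at T = |F_mkt − F*| = |357.63 − 344.5062| = £13.12 per share

£13.12 per share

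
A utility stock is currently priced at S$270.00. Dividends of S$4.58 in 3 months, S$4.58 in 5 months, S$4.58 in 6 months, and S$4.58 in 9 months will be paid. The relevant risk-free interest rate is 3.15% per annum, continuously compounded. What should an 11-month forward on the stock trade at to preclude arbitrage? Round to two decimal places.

PV(dividends) I = 4.58·e^(−0.0315·3/12) + 4.58·e^(−0.0315·5/12) + 4.58·e^(−0.0315·6/12) + 4.58·e^(−0.0315·9/12)
I = 4.5441 + 4.5203 + 4.5084 + 4.4731 = 18.0459
F = (S − I)·e^(rT) = (270.00 − 18.0459) · e^(0.0315·11/12)
= 251.9541 · e^0.028875 = 251.9541 × 1.029296 = S$259.34

S$259.34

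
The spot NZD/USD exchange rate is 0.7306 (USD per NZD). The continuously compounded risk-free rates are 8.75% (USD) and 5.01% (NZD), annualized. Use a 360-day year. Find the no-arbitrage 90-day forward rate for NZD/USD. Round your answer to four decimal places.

0.7375

F = S·e^((r_USD − r_NZD)T) = 0.7306 · e^((0.0875 − 0.0501) × 90/360)
= 0.7306 · e^0.009350 = 0.7306 × 1.009394
F = 0.7375 USD per NZD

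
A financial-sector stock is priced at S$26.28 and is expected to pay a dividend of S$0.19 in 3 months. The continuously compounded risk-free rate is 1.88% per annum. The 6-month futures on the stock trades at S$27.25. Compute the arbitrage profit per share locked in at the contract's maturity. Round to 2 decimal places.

S$0.91 per share

PV(dividends) I = 0.19·e^(−0.0188·3/12) = 0.1891
Fair futures F* = (S − I)·e^(rT) = (26.28 − 0.1891)·e^0.009400 = 26.0909 × 1.009444 = 26.3373
Market S$27.25 > fair 26.3373: forward overpriced → cash-and-carry (borrow at r, buy the stock and collect the dividends, short the forward).
Profit at T = |F_mkt − F*| = |27.25 − 26.3373| = S$0.91 per share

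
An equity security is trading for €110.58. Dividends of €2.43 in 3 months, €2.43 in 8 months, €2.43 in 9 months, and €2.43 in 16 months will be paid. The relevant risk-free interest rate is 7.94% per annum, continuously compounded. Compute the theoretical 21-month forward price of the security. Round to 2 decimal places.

PV(dividends) I = 2.43·e^(−0.0794·3/12) + 2.43·e^(−0.0794·8/12) + 2.43·e^(−0.0794·9/12) + 2.43·e^(−0.0794·16/12)
I = 2.3822 + 2.3047 + 2.2895 + 2.1859 = 9.1623
F = (S − I)·e^(rT) = (110.58 − 9.1623) · e^(0.0794·21/12)
= 101.4177 · e^0.138950 = 101.4177 × 1.149067 = €116.54

€116.54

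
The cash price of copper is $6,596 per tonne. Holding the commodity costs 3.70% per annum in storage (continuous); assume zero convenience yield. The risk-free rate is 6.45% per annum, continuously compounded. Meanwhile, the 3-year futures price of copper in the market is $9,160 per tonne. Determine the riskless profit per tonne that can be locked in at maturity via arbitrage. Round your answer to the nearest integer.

$216 per tonne

Fair futures: F* = S·e^(carry·T), with carry = (r + u) = 0.0645 + 0.0370 = 0.1015
F* = 6596 · e^(0.1015 × 3) = 6596 · e^0.304500 = 6596 × 1.355947 = $8943.8264
Market $9160 > fair $8943.8264: forward overpriced → cash-and-carry (buy spot, short the forward).
At maturity, profit = |F_mkt − F*| = |9160 − 8943.8264| = $216 per tonne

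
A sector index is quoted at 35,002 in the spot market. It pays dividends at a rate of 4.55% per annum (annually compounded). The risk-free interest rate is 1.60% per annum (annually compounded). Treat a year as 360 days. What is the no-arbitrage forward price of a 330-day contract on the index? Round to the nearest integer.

F = S · (1+r)^T / (1+q)^T
= 35002 × 1.014657 / 1.041631 = 35002 × 0.974104
F = 34,096

34,096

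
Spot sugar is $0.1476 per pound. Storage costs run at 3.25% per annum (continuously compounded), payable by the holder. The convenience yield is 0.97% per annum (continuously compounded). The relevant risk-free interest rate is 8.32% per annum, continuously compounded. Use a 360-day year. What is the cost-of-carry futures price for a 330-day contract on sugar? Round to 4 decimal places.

$0.1627 per pound

Net carry = r + u − y = 0.0832 + 0.0325 − 0.0097 = 0.1060
F = S·e^((r+u−y)T) = 0.1476 · e^(0.1060 × 330/360) = 0.1476 · e^0.097167
= 0.1476 × 1.102044 = $0.1627 per pound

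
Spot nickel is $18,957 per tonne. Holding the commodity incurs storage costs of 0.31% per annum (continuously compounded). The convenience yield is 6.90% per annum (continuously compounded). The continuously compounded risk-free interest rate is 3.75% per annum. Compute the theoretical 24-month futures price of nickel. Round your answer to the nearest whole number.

$17,910 per tonne

Net carry = r + u − y = 0.0375 + 0.0031 − 0.0690 = -0.0284
F = S·e^((r+u−y)T) = 18957 · e^(-0.0284 × 24/12) = 18957 · e^-0.056800
= 18957 × 0.944783 = $17,910 per tonne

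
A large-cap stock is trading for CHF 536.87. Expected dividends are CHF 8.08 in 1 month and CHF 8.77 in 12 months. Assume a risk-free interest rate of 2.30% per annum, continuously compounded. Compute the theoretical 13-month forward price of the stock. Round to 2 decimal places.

PV(dividends) I = 8.08·e^(−0.0230·1/12) + 8.77·e^(−0.0230·12/12)
I = 8.0645 + 8.5706 = 16.6351
F = (S − I)·e^(rT) = (536.87 − 16.6351) · e^(0.0230·13/12)
= 520.2349 · e^0.024917 = 520.2349 × 1.025230 = CHF 533.36

CHF 533.36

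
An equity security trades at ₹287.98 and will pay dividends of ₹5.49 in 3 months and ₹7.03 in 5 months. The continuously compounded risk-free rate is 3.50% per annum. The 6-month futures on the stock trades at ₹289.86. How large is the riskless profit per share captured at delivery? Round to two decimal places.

PV(dividends) I = 5.49·e^(−0.0350·3/12) + 7.03·e^(−0.0350·5/12) = 12.3704
Fair futures F* = (S − I)·e^(rT) = (287.98 − 12.3704)·e^0.017500 = 275.6096 × 1.017654 = 280.4752
Market ₹289.86 > fair 280.4752: forward overpriced → cash-and-carry (borrow at r, buy the stock and collect the dividends, short the forward).
Profit at T = |F_mkt − F*| = |289.86 − 280.4752| = ₹9.38 per share

₹9.38 per share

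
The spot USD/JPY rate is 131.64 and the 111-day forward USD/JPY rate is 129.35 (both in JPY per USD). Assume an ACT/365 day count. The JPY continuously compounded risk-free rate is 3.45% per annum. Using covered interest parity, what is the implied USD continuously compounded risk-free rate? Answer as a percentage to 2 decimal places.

9.22%

F = S·e^((r_JPY − r_USD)T) ⇒ r_USD = r_JPY − ln(F/S)/T
ln(129.35/131.64) = -0.017549; /(111/365) = -0.057706
r_USD = 0.0345 + 0.057706 = 0.092206
r_USD = 9.22%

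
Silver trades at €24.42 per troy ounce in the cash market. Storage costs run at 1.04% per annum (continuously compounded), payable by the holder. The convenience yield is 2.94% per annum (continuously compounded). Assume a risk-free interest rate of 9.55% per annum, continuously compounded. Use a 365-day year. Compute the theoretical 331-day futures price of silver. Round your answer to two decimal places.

Net carry = r + u − y = 0.0955 + 0.0104 − 0.0294 = 0.0765
F = S·e^((r+u−y)T) = 24.42 · e^(0.0765 × 331/365) = 24.42 · e^0.069374
= 24.42 × 1.071837 = €26.17 per troy ounce

€26.17 per troy ounce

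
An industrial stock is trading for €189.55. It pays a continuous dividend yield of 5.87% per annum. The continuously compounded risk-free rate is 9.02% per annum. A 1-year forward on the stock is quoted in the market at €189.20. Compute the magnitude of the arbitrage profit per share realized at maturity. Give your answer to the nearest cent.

Fair forward: F* = S·e^(carry·T), with carry = (r − q) = 0.0902 − 0.0587 = 0.0315
F* = 189.55 · e^(0.0315 × 1) = 189.55 · e^0.031500 = 189.55 × 1.032001 = €195.6158
Market €189.20 < fair €195.6158: forward underpriced → reverse cash-and-carry (short spot, go long the forward).
At maturity, profit = |F_mkt − F*| = |189.20 − 195.6158| = €6.42 per share

€6.42 per share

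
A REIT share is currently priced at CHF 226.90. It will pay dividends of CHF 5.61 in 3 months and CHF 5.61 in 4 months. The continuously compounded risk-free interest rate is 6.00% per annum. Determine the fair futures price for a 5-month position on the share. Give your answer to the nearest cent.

CHF 221.34

PV(dividends) I = 5.61·e^(−0.0600·3/12) + 5.61·e^(−0.0600·4/12)
I = 5.5265 + 5.4989 = 11.0254
F = (S − I)·e^(rT) = (226.90 − 11.0254) · e^(0.0600·5/12)
= 215.8746 · e^0.025000 = 215.8746 × 1.025315 = CHF 221.34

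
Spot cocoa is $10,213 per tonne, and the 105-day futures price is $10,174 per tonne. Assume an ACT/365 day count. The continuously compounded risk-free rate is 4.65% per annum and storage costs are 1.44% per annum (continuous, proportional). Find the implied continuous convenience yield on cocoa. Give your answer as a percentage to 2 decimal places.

7.42%

F = S·e^((r+u−y)T) ⇒ (r+u−y) = ln(F/S)/T
ln(10174/10213) = -0.003826; /T ⇒ -0.013300
y = r + u − ln(F/S)/T = 0.0465 + 0.0144 + 0.013300 = 0.074200
y = 7.42%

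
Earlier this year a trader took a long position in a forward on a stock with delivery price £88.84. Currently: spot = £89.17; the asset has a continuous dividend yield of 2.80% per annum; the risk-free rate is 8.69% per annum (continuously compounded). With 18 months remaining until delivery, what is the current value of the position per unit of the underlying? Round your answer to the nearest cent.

£7.52

Current fair forward for the remaining 18 months: F = S·e^((r − q)·T), (r − q) = 0.0869 − 0.0280 = 0.0589
F = 89.17 · e^(0.0589 × 18/12) = 89.17 × 1.092370 = 97.4066
Value of long forward = (F − K)·e^(−rT) = (97.4066 − 88.84) · e^(−0.0869·18/12)
= 8.5666 × 0.877788 = 7.52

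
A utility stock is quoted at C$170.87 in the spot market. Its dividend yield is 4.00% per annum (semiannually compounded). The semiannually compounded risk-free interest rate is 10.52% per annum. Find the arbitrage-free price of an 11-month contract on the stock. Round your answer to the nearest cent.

C$181.02

F = S · (1+r/2)^(2T) / (1+q/2)^(2T)
= 170.87 × 1.098541 / 1.036972 = 170.87 × 1.059374
F = C$181.02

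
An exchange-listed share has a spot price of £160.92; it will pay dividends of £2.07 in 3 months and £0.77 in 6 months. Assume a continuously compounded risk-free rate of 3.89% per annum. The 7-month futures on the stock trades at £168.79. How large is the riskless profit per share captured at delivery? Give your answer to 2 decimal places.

PV(dividends) I = 2.07·e^(−0.0389·3/12) + 0.77·e^(−0.0389·6/12) = 2.8051
Fair futures F* = (S − I)·e^(rT) = (160.92 − 2.8051)·e^0.022692 = 158.1149 × 1.022951 = 161.7438
Market £168.79 > fair 161.7438: forward overpriced → cash-and-carry (borrow at r, buy the stock and collect the dividends, short the forward).
Profit at T = |F_mkt − F*| = |168.79 − 161.7438| = £7.05 per share

£7.05 per share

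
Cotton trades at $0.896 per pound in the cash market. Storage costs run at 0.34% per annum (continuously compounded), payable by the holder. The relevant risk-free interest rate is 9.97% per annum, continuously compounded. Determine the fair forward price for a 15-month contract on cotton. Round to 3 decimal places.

Net carry = r + u − y = 0.0997 + 0.0034 − 0.0000 = 0.1031
F = S·e^((r+u−y)T) = 0.896 · e^(0.1031 × 15/12) = 0.896 · e^0.128875
= 0.896 × 1.137548 = $1.019 per pound

$1.019 per pound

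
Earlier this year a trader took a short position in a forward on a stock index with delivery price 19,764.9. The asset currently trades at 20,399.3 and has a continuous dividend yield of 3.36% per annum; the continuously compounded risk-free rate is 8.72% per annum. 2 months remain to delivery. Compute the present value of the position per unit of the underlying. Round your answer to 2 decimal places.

-805.66

Current fair forward for the remaining 2 months: F = S·e^((r − q)·T), (r − q) = 0.0872 − 0.0336 = 0.0536
F = 20399.3 · e^(0.0536 × 2/12) = 20399.3 × 1.00897335 = 20582.3501
Value of long forward = (F − K)·e^(−rT) = (20582.3501 − 19764.9) · e^(−0.0872·2/12)
= 817.4501 × 0.98557177 = 805.66
Short position value = −(long value) = -805.66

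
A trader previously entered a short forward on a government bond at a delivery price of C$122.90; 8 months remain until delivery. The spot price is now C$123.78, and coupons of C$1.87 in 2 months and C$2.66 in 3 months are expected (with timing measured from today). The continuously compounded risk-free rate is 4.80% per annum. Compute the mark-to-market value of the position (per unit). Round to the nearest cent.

-C$0.27

PV(remaining coupons) I = 1.87·e^(−0.0480·2/12) + 2.66·e^(−0.0480·3/12) = 4.4834
Current forward F = (S − I)·e^(rT) = (123.78 − 4.4834)·e^(0.0480·8/12) = 119.2966 × 1.032518 = 123.1759
Value (long) = (F − K)·e^(−rT) = (123.1759 − 122.90) × 0.968507 = 0.2672
Short position value = −(long value) = -C$0.27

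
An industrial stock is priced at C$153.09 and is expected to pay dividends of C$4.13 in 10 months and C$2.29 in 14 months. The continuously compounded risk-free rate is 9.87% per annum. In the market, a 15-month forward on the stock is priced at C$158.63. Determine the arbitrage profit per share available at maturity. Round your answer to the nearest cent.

C$7.95 per share

PV(dividends) I = 4.13·e^(−0.0987·10/12) + 2.29·e^(−0.0987·14/12) = 5.8448
Fair forward F* = (S − I)·e^(rT) = (153.09 − 5.8448)·e^0.123375 = 147.2452 × 1.131309 = 166.5798
Market C$158.63 < fair 166.5798: forward underpriced → reverse cash-and-carry (short the stock, invest proceeds at r, pay the dividends, go long the forward).
Profit at T = |F_mkt − F*| = |158.63 − 166.5798| = C$7.95 per share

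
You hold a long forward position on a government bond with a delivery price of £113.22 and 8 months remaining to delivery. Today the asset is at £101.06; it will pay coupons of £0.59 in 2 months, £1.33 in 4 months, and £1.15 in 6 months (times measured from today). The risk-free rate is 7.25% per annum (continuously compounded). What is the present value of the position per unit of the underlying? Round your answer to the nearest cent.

PV(remaining coupons) I = 0.59·e^(−0.0725·2/12) + 1.33·e^(−0.0725·4/12) + 1.15·e^(−0.0725·6/12) = 2.9902
Current forward F = (S − I)·e^(rT) = (101.06 − 2.9902)·e^(0.0725·8/12) = 98.0698 × 1.049520 = 102.9262
Value (long) = (F − K)·e^(−rT) = (102.9262 − 113.22) × 0.952816 = -9.8081
Value = -£9.81

-£9.81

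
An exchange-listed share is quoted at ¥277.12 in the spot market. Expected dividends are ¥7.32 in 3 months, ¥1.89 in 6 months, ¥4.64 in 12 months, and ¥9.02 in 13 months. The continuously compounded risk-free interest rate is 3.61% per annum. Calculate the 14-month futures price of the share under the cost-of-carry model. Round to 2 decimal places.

¥265.82

PV(dividends) I = 7.32·e^(−0.0361·3/12) + 1.89·e^(−0.0361·6/12) + 4.64·e^(−0.0361·12/12) + 9.02·e^(−0.0361·13/12)
I = 7.2542 + 1.8562 + 4.4755 + 8.6741 = 22.2600
F = (S − I)·e^(rT) = (277.12 − 22.2600) · e^(0.0361·14/12)
= 254.8600 · e^0.042117 = 254.8600 × 1.043017 = ¥265.82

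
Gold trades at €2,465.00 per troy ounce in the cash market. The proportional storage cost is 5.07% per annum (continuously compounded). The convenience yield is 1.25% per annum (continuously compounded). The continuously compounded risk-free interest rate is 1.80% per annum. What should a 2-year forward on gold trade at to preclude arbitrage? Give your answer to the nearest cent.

Net carry = r + u − y = 0.0180 + 0.0507 − 0.0125 = 0.0562
F = S·e^((r+u−y)T) = 2465.00 · e^(0.0562 × 2) = 2465.00 · e^0.11240000
= 2465.00 × 1.11896036 = €2,758.24 per troy ounce

€2,758.24 per troy ounce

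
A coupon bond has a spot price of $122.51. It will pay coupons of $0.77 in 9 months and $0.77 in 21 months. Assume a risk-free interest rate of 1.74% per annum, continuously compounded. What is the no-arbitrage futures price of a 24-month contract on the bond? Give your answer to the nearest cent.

PV(coupons) I = 0.77·e^(−0.0174·9/12) + 0.77·e^(−0.0174·21/12)
I = 0.7600 + 0.7469 = 1.5069
F = (S − I)·e^(rT) = (122.51 − 1.5069) · e^(0.0174·24/12)
= 121.0031 · e^0.034800 = 121.0031 × 1.035413 = $125.29

$125.29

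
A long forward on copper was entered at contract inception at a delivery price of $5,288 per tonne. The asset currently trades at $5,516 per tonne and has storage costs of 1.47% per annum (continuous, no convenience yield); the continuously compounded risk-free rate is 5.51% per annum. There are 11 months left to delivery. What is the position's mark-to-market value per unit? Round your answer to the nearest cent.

$563.29 per tonne

Current fair forward for the remaining 11 months: F = S·e^((r + u)·T), (r + u) = 0.0551 + 0.0147 = 0.0698
F = 5516 · e^(0.0698 × 11/12) = 5516 × 1.06607463 = 5880.4677
Value of long forward = (F − K)·e^(−rT) = (5880.4677 − 5288) · e^(−0.0551·11/12)
= 592.4677 × 0.95074601 = 563.29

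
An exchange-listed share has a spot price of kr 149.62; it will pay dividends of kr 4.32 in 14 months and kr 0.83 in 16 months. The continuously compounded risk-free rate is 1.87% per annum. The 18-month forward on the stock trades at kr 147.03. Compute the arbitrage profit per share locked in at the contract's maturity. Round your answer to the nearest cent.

PV(dividends) I = 4.32·e^(−0.0187·14/12) + 0.83·e^(−0.0187·16/12) = 5.0363
Fair forward F* = (S − I)·e^(rT) = (149.62 − 5.0363)·e^0.028050 = 144.5837 × 1.028447 = 148.6967
Market kr 147.03 < fair 148.6967: forward underpriced → reverse cash-and-carry (short the stock, invest proceeds at r, pay the dividends, go long the forward).
Profit at T = |F_mkt − F*| = |147.03 − 148.6967| = kr 1.67 per share

kr 1.67 per share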